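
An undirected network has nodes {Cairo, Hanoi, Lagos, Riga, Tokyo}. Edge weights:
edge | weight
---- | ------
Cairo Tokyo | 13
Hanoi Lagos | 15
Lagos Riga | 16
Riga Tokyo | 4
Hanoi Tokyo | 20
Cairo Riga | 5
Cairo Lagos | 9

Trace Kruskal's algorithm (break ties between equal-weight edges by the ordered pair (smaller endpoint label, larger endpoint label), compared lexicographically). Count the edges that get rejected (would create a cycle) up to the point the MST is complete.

Kruskal's algorithm — process edges by increasing weight (ties by edge label):
Riga Tokyo (4): add — endpoints in different components.
Cairo Riga (5): add — endpoints in different components.
Cairo Lagos (9): add — endpoints in different components.
Cairo Tokyo (13): skip — Cairo and Tokyo already connected.
Hanoi Lagos (15): add — endpoints in different components.
Edges rejected before the tree was complete: 1.

1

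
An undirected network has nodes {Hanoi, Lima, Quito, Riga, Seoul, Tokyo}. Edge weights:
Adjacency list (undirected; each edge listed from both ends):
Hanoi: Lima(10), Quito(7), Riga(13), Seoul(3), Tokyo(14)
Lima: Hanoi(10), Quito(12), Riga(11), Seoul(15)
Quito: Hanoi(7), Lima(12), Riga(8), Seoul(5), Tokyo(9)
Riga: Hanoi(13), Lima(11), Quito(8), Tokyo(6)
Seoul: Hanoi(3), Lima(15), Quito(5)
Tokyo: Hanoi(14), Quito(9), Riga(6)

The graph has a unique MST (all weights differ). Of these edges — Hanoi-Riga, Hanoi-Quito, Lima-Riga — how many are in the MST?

Sort edges by weight, then run Kruskal:
Hanoi-Seoul (3): add — endpoints in different components.
Quito-Seoul (5): add — endpoints in different components.
Riga-Tokyo (6): add — endpoints in different components.
Hanoi-Quito (7): skip — Quito and Hanoi already connected.
Quito-Riga (8): add — endpoints in different components.
Quito-Tokyo (9): skip — Quito and Tokyo already connected.
Hanoi-Lima (10): add — endpoints in different components.
MST edge set: {Hanoi-Seoul, Quito-Seoul, Riga-Tokyo, Quito-Riga, Hanoi-Lima}.
Of the listed edges, {} are in the MST → 0.

0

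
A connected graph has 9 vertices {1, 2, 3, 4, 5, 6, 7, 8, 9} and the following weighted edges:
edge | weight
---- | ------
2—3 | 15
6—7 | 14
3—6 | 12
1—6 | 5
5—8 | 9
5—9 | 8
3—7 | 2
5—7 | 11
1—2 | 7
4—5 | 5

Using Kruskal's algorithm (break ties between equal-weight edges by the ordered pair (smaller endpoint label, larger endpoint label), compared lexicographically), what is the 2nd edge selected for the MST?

Kruskal: consider edges lightest-first.
3—7 (2): add — endpoints in different components.
1—6 (5): add — endpoints in different components.
4—5 (5): add — endpoints in different components.
1—2 (7): add — endpoints in different components.
5—9 (8): add — endpoints in different components.
5—8 (9): add — endpoints in different components.
5—7 (11): add — endpoints in different components.
3—6 (12): add — endpoints in different components.
The 2nd edge added is 1—6.

1-6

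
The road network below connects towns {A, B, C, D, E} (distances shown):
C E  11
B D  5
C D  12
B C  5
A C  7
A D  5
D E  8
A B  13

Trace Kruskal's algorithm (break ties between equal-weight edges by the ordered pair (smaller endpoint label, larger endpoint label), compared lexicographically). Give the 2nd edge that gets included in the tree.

Kruskal's algorithm — process edges by increasing weight (ties by edge label):
A D (5): add. Components now {A,D} {B} {C} {E}
B C (5): add. Components now {A,D} {B,C} {E}
B D (5): add. Components now {A,B,C,D} {E}
A C (7): skip — A and C already connected.
D E (8): add. Components now {A,B,C,D,E}
The 2nd edge added is B C.

B-C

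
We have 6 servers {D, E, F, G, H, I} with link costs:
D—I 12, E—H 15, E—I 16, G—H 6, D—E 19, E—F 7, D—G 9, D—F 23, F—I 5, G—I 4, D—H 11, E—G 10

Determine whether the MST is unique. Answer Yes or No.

Kruskal: consider edges lightest-first.
G—I (4): add. Components now {D} {E} {F} {G,I} {H}
F—I (5): add. Components now {D} {E} {F,G,I} {H}
G—H (6): add. Components now {D} {E} {F,G,H,I}
E—F (7): add. Components now {D} {E,F,G,H,I}
D—G (9): add. Components now {D,E,F,G,H,I}
Every non-tree edge has weight strictly greater than the heaviest edge on the tree path between its endpoints, so the MST is unique.

Yes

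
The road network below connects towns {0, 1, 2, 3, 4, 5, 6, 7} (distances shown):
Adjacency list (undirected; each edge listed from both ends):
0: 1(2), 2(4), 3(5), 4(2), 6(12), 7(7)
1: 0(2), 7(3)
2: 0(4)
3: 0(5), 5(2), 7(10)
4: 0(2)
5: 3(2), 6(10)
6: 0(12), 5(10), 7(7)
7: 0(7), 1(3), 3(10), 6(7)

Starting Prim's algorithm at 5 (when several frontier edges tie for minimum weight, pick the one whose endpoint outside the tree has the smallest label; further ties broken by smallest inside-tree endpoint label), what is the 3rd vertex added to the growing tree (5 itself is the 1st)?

Prim, starting at 5.
Step 1: frontier [3–5 2, 5–6 10] → take 3–5 (2); add 3.
Step 2: frontier [0–3 5, 3–7 10, 5–6 10] → take 0–3 (5); add 0.
Step 3: frontier [0–1 2, 0–4 2, 0–2 4, 0–7 7, 0–6 12, 3–7 10, 5–6 10] → take 0–1 (2); add 1.
Step 4: frontier [0–4 2, 0–2 4, 0–7 7, 0–6 12, 1–7 3, 3–7 10, 5–6 10] → take 0–4 (2); add 4.
Step 5: frontier [0–2 4, 0–7 7, 0–6 12, 1–7 3, 3–7 10, 5–6 10] → take 1–7 (3); add 7.
Step 6: frontier [0–2 4, 0–6 12, 5–6 10, 6–7 7] → take 0–2 (4); add 2.
Step 7: frontier [0–6 12, 5–6 10, 6–7 7] → take 6–7 (7); add 6.
Vertex order: 5, 3, 0, 1, 4, 7, 2, 6. The 3rd vertex is 0.

0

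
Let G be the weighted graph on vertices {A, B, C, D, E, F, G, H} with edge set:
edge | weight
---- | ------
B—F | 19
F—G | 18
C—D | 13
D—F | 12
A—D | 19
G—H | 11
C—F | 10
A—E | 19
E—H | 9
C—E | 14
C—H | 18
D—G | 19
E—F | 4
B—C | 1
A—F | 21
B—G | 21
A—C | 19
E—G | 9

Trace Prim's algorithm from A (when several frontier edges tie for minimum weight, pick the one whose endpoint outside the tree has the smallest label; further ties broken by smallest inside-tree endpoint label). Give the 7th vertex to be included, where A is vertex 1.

Grow the tree from A using Prim:
Step 1: cheapest edge leaving the tree is A—C (19); add C.
Step 2: cheapest edge leaving the tree is B—C (1); add B.
Step 3: cheapest edge leaving the tree is C—F (10); add F.
Step 4: cheapest edge leaving the tree is E—F (4); add E.
Step 5: cheapest edge leaving the tree is E—G (9); add G.
Step 6: cheapest edge leaving the tree is E—H (9); add H.
Step 7: cheapest edge leaving the tree is D—F (12); add D.
Vertex order: A, C, B, F, E, G, H, D. The 7th vertex is H.

H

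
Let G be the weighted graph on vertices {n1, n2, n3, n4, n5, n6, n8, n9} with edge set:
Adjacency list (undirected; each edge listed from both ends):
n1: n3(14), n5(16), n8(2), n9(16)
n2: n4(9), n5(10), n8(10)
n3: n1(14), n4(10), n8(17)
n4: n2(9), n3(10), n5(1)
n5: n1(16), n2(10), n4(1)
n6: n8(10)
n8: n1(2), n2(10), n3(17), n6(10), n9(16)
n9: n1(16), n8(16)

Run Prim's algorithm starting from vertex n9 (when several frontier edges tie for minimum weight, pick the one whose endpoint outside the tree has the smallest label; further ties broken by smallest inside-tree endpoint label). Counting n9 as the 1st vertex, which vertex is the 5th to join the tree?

Prim, starting at n9.
Step 1: cheapest edge leaving the tree is n1—n9 (16); add n1.
Step 2: cheapest edge leaving the tree is n1—n8 (2); add n8.
Step 3: cheapest edge leaving the tree is n2—n8 (10); add n2.
Step 4: cheapest edge leaving the tree is n2—n4 (9); add n4.
Step 5: cheapest edge leaving the tree is n4—n5 (1); add n5.
Step 6: cheapest edge leaving the tree is n3—n4 (10); add n3.
Step 7: cheapest edge leaving the tree is n6—n8 (10); add n6.
Vertex order: n9, n1, n8, n2, n4, n5, n3, n6. The 5th vertex is n4.

n4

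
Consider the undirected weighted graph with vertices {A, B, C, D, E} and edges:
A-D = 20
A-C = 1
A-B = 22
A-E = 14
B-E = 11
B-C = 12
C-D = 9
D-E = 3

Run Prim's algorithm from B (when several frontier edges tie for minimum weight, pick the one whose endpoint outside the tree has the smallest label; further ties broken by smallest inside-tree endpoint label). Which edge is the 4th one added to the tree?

Grow the tree from B using Prim:
Step 1: frontier [B-E 11, B-C 12, A-B 22] → take B-E (11); add E.
Step 2: frontier [B-C 12, A-B 22, D-E 3, A-E 14] → take D-E (3); add D.
Step 3: frontier [B-C 12, A-B 22, C-D 9, A-D 20, A-E 14] → take C-D (9); add C.
Step 4: frontier [A-B 22, A-C 1, A-D 20, A-E 14] → take A-C (1); add A.
The 4th edge added is A-C.

A-C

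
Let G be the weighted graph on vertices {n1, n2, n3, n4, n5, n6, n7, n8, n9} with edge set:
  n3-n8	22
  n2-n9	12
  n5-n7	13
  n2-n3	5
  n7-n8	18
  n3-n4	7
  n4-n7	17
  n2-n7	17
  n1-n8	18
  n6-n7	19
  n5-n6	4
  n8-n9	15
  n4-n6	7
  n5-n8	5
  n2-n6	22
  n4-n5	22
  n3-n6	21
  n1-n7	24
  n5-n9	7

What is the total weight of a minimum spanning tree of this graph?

66

Grow the tree from n5 using Prim:
Step 1: cheapest edge leaving the tree is n5-n6 (4); add n6.
Step 2: cheapest edge leaving the tree is n5-n8 (5); add n8.
Step 3: cheapest edge leaving the tree is n4-n6 (7); add n4.
Step 4: cheapest edge leaving the tree is n3-n4 (7); add n3.
Step 5: cheapest edge leaving the tree is n2-n3 (5); add n2.
Step 6: cheapest edge leaving the tree is n5-n9 (7); add n9.
Step 7: cheapest edge leaving the tree is n5-n7 (13); add n7.
Step 8: cheapest edge leaving the tree is n1-n8 (18); add n1.
MST edges: n5-n6, n5-n8, n4-n6, n3-n4, n2-n3, n5-n9, n5-n7, n1-n8; total weight 4+5+7+7+5+7+13+18 = 66.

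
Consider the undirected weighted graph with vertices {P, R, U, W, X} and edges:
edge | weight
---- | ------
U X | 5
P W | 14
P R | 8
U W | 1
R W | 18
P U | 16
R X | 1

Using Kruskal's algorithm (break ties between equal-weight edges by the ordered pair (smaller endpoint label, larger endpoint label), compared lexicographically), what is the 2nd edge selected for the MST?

Sort edges by weight, then run Kruskal:
R X (1): add. Components now {P} {W} {U} {R,X}
U W (1): add. Components now {P} {U,W} {R,X}
U X (5): add. Components now {P} {R,U,W,X}
P R (8): add. Components now {P,R,U,W,X}
The 2nd edge added is U W.

U-W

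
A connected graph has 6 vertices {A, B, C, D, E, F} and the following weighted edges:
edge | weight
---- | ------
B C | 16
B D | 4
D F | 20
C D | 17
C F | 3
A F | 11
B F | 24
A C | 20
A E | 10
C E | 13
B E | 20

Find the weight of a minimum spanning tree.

Kruskal: consider edges lightest-first.
C F (3): add. Components now {A} {B} {C,F} {D} {E}
B D (4): add. Components now {A} {B,D} {C,F} {E}
A E (10): add. Components now {A,E} {B,D} {C,F}
A F (11): add. Components now {A,C,E,F} {B,D}
C E (13): skip — C and E already connected.
B C (16): add. Components now {A,B,C,D,E,F}
MST edges: C F, B D, A E, A F, B C; total weight 3+4+10+11+16 = 44.

44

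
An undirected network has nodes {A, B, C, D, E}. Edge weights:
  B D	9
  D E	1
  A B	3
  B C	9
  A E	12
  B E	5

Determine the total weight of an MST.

18

Prim, starting at C.
Step 1: frontier [B C 9] → take B C (9); add B.
Step 2: frontier [A B 3, B E 5, B D 9] → take A B (3); add A.
Step 3: frontier [A E 12, B E 5, B D 9] → take B E (5); add E.
Step 4: frontier [B D 9, D E 1] → take D E (1); add D.
MST edges: B C, A B, B E, D E; total weight 9+3+5+1 = 18.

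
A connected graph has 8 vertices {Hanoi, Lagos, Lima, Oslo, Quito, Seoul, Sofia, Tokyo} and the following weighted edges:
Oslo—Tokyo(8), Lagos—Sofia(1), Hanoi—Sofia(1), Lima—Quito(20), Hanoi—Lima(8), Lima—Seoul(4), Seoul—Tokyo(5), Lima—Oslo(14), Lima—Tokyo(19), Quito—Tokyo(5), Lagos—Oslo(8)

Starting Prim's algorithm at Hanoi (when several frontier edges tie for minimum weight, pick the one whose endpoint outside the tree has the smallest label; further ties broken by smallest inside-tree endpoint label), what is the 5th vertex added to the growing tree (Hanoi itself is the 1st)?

Grow the tree from Hanoi using Prim:
Step 1: cheapest edge leaving the tree is Hanoi—Sofia (1); add Sofia.
Step 2: cheapest edge leaving the tree is Lagos—Sofia (1); add Lagos.
Step 3: cheapest edge leaving the tree is Hanoi—Lima (8); add Lima.
Step 4: cheapest edge leaving the tree is Lima—Seoul (4); add Seoul.
Step 5: cheapest edge leaving the tree is Seoul—Tokyo (5); add Tokyo.
Step 6: cheapest edge leaving the tree is Quito—Tokyo (5); add Quito.
Step 7: cheapest edge leaving the tree is Lagos—Oslo (8); add Oslo.
Vertex order: Hanoi, Sofia, Lagos, Lima, Seoul, Tokyo, Quito, Oslo. The 5th vertex is Seoul.

Seoul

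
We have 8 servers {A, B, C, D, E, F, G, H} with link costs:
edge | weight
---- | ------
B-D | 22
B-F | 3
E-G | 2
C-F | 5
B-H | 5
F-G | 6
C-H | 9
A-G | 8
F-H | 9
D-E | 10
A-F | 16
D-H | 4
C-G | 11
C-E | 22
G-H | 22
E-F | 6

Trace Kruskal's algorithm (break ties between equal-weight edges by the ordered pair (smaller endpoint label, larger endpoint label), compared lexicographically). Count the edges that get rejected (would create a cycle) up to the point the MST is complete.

Sort edges by weight, then run Kruskal:
E-G (2): add — endpoints in different components.
B-F (3): add — endpoints in different components.
D-H (4): add — endpoints in different components.
B-H (5): add — endpoints in different components.
C-F (5): add — endpoints in different components.
E-F (6): add — endpoints in different components.
F-G (6): skip — F and G already connected.
A-G (8): add — endpoints in different components.
Edges rejected before the tree was complete: 1.

1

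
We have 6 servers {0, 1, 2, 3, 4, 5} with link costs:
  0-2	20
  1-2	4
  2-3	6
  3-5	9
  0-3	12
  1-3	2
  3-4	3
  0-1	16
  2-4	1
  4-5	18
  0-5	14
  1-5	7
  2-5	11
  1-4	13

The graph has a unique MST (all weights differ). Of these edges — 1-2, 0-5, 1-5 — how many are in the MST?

1

Kruskal's algorithm — process edges by increasing weight (ties by edge label):
2-4 (1): add — endpoints in different components.
1-3 (2): add — endpoints in different components.
3-4 (3): add — endpoints in different components.
1-2 (4): skip — 1 and 2 already connected.
2-3 (6): skip — 2 and 3 already connected.
1-5 (7): add — endpoints in different components.
3-5 (9): skip — 3 and 5 already connected.
2-5 (11): skip — 2 and 5 already connected.
0-3 (12): add — endpoints in different components.
MST edge set: {2-4, 1-3, 3-4, 1-5, 0-3}.
Of the listed edges, {1-5} are in the MST → 1.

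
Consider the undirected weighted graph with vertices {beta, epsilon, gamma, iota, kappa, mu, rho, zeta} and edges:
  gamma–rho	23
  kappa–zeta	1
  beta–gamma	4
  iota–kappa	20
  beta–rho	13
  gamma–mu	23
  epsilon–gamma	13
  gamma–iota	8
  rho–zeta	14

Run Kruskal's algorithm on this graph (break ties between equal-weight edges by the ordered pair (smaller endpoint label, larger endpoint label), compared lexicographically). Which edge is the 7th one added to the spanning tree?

gamma-mu

Kruskal: consider edges lightest-first.
kappa–zeta (1): add — endpoints in different components.
beta–gamma (4): add — endpoints in different components.
gamma–iota (8): add — endpoints in different components.
beta–rho (13): add — endpoints in different components.
epsilon–gamma (13): add — endpoints in different components.
rho–zeta (14): add — endpoints in different components.
iota–kappa (20): skip — iota and kappa already connected.
gamma–mu (23): add — endpoints in different components.
The 7th edge added is gamma–mu.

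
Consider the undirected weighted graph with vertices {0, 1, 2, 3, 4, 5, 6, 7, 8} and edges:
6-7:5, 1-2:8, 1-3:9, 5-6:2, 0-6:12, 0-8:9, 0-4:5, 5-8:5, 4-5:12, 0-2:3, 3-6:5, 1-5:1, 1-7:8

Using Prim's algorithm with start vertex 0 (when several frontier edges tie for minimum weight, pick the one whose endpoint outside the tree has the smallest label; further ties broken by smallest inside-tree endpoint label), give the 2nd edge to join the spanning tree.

Prim, starting at 0.
Step 1: cheapest edge leaving the tree is 0-2 (3); add 2.
Step 2: cheapest edge leaving the tree is 0-4 (5); add 4.
Step 3: cheapest edge leaving the tree is 1-2 (8); add 1.
Step 4: cheapest edge leaving the tree is 1-5 (1); add 5.
Step 5: cheapest edge leaving the tree is 5-6 (2); add 6.
Step 6: cheapest edge leaving the tree is 3-6 (5); add 3.
Step 7: cheapest edge leaving the tree is 6-7 (5); add 7.
Step 8: cheapest edge leaving the tree is 5-8 (5); add 8.
The 2nd edge added is 0-4.

0-4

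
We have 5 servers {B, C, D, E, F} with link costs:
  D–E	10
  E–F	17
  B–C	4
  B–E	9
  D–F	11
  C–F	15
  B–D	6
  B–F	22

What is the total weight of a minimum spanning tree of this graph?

30

Grow the tree from D using Prim:
Step 1: cheapest edge leaving the tree is B–D (6); add B.
Step 2: cheapest edge leaving the tree is B–C (4); add C.
Step 3: cheapest edge leaving the tree is B–E (9); add E.
Step 4: cheapest edge leaving the tree is D–F (11); add F.
MST edges: B–D, B–C, B–E, D–F; total weight 6+4+9+11 = 30.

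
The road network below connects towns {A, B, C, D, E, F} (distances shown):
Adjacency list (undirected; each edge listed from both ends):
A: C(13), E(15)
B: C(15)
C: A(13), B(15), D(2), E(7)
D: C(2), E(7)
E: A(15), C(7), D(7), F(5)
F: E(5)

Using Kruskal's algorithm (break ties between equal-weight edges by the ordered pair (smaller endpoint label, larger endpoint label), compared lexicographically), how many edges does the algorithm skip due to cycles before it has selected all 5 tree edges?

Kruskal's algorithm — process edges by increasing weight (ties by edge label):
C–D (2): add. Components now {A} {B} {C,D} {E} {F}
E–F (5): add. Components now {A} {B} {C,D} {E,F}
C–E (7): add. Components now {A} {B} {C,D,E,F}
D–E (7): skip — D and E already connected.
A–C (13): add. Components now {A,C,D,E,F} {B}
A–E (15): skip — A and E already connected.
B–C (15): add. Components now {A,B,C,D,E,F}
Edges rejected before the tree was complete: 2.

2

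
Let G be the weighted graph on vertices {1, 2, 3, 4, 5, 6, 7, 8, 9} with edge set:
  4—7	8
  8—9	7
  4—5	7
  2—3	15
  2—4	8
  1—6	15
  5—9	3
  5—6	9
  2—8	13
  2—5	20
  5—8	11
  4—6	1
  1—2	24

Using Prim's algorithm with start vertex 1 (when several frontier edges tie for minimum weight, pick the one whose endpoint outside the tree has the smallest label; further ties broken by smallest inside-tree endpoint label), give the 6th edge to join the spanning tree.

Prim's algorithm from 1:
Step 1: cheapest edge leaving the tree is 1—6 (15); add 6.
Step 2: cheapest edge leaving the tree is 4—6 (1); add 4.
Step 3: cheapest edge leaving the tree is 4—5 (7); add 5.
Step 4: cheapest edge leaving the tree is 5—9 (3); add 9.
Step 5: cheapest edge leaving the tree is 8—9 (7); add 8.
Step 6: cheapest edge leaving the tree is 2—4 (8); add 2.
Step 7: cheapest edge leaving the tree is 4—7 (8); add 7.
Step 8: cheapest edge leaving the tree is 2—3 (15); add 3.
The 6th edge added is 2—4.

2-4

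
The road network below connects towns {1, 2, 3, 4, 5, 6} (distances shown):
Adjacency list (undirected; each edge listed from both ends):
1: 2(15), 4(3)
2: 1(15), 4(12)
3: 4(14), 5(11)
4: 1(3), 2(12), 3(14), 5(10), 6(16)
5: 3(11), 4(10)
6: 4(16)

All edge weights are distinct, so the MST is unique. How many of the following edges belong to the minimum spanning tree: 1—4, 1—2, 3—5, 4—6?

3

Kruskal's algorithm — process edges by increasing weight (ties by edge label):
1—4 (3): add — endpoints in different components.
4—5 (10): add — endpoints in different components.
3—5 (11): add — endpoints in different components.
2—4 (12): add — endpoints in different components.
3—4 (14): skip — 3 and 4 already connected.
1—2 (15): skip — 1 and 2 already connected.
4—6 (16): add — endpoints in different components.
MST edge set: {1—4, 4—5, 3—5, 2—4, 4—6}.
Of the listed edges, {1—4, 3—5, 4—6} are in the MST → 3.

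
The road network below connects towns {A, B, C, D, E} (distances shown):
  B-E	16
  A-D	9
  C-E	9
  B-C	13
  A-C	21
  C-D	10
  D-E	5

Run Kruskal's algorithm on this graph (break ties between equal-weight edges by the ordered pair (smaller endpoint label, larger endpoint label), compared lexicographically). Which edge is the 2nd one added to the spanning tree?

Sort edges by weight, then run Kruskal:
D-E (5): add — endpoints in different components.
A-D (9): add — endpoints in different components.
C-E (9): add — endpoints in different components.
C-D (10): skip — C and D already connected.
B-C (13): add — endpoints in different components.
The 2nd edge added is A-D.

A-D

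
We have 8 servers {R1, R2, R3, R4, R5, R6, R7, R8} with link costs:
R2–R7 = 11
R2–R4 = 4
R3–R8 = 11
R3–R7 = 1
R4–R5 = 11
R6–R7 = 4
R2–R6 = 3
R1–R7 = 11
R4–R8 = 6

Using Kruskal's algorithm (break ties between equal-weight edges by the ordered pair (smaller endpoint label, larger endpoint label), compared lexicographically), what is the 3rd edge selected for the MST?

R2-R4

Kruskal: consider edges lightest-first.
R3–R7 (1): add — endpoints in different components.
R2–R6 (3): add — endpoints in different components.
R2–R4 (4): add — endpoints in different components.
R6–R7 (4): add — endpoints in different components.
R4–R8 (6): add — endpoints in different components.
R1–R7 (11): add — endpoints in different components.
R2–R7 (11): skip — R7 and R2 already connected.
R3–R8 (11): skip — R8 and R3 already connected.
R4–R5 (11): add — endpoints in different components.
The 3rd edge added is R2–R4.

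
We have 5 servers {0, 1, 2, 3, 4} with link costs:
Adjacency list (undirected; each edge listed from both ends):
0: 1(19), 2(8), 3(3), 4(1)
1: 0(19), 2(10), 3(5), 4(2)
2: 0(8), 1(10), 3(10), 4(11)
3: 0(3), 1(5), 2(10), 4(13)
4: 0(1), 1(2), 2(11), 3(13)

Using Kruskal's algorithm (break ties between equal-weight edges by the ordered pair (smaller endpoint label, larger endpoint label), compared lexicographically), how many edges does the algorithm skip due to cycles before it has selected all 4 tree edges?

1

Kruskal: consider edges lightest-first.
0 4 (1): add — endpoints in different components.
1 4 (2): add — endpoints in different components.
0 3 (3): add — endpoints in different components.
1 3 (5): skip — 1 and 3 already connected.
0 2 (8): add — endpoints in different components.
Edges rejected before the tree was complete: 1.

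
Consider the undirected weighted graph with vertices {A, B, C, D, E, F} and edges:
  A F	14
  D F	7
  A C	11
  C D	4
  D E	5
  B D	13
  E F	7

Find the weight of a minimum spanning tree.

Prim's algorithm from A:
Step 1: frontier [A C 11, A F 14] → take A C (11); add C.
Step 2: frontier [A F 14, C D 4] → take C D (4); add D.
Step 3: frontier [A F 14, D E 5, D F 7, B D 13] → take D E (5); add E.
Step 4: frontier [A F 14, D F 7, B D 13, E F 7] → take D F (7); add F.
Step 5: frontier [B D 13] → take B D (13); add B.
MST edges: A C, C D, D E, D F, B D; total weight 11+4+5+7+13 = 40.

40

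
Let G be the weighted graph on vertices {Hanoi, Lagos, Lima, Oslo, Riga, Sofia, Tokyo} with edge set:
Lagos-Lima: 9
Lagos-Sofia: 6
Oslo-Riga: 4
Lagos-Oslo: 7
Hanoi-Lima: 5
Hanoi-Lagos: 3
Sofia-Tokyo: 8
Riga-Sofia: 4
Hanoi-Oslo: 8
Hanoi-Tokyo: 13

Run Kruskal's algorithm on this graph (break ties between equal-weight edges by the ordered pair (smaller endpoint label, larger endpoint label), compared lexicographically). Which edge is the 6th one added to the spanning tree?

Sofia-Tokyo

Sort edges by weight, then run Kruskal:
Hanoi-Lagos (3): add. Components now {Hanoi,Lagos} {Riga} {Oslo} {Sofia} {Lima} {Tokyo}
Oslo-Riga (4): add. Components now {Hanoi,Lagos} {Oslo,Riga} {Sofia} {Lima} {Tokyo}
Riga-Sofia (4): add. Components now {Hanoi,Lagos} {Oslo,Riga,Sofia} {Lima} {Tokyo}
Hanoi-Lima (5): add. Components now {Hanoi,Lagos,Lima} {Oslo,Riga,Sofia} {Tokyo}
Lagos-Sofia (6): add. Components now {Hanoi,Lagos,Lima,Oslo,Riga,Sofia} {Tokyo}
Lagos-Oslo (7): skip — Lagos and Oslo already connected.
Hanoi-Oslo (8): skip — Oslo and Hanoi already connected.
Sofia-Tokyo (8): add. Components now {Hanoi,Lagos,Lima,Oslo,Riga,Sofia,Tokyo}
The 6th edge added is Sofia-Tokyo.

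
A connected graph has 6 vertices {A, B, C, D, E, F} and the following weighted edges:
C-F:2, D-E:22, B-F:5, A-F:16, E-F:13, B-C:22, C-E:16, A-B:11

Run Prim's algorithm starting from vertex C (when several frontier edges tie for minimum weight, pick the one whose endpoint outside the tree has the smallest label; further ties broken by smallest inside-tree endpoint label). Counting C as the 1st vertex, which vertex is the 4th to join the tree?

A

Prim's algorithm from C:
Step 1: cheapest edge leaving the tree is C-F (2); add F.
Step 2: cheapest edge leaving the tree is B-F (5); add B.
Step 3: cheapest edge leaving the tree is A-B (11); add A.
Step 4: cheapest edge leaving the tree is E-F (13); add E.
Step 5: cheapest edge leaving the tree is D-E (22); add D.
Vertex order: C, F, B, A, E, D. The 4th vertex is A.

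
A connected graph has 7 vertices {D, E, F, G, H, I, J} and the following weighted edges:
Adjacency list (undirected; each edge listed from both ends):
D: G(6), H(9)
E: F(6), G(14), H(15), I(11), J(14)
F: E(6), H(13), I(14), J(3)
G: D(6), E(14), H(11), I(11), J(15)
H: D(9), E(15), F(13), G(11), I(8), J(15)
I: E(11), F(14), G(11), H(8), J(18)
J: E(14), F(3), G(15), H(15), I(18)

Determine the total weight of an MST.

Prim, starting at D.
Step 1: cheapest edge leaving the tree is D-G (6); add G.
Step 2: cheapest edge leaving the tree is D-H (9); add H.
Step 3: cheapest edge leaving the tree is H-I (8); add I.
Step 4: cheapest edge leaving the tree is E-I (11); add E.
Step 5: cheapest edge leaving the tree is E-F (6); add F.
Step 6: cheapest edge leaving the tree is F-J (3); add J.
MST edges: D-G, D-H, H-I, E-I, E-F, F-J; total weight 6+9+8+11+6+3 = 43.

43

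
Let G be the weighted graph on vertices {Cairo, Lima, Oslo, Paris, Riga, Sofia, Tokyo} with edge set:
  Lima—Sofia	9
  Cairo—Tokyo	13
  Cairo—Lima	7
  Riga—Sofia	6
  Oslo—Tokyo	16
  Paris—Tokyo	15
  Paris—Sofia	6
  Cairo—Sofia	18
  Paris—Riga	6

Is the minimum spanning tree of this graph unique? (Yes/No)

No

Kruskal: consider edges lightest-first.
Paris—Riga (6): add — endpoints in different components.
Paris—Sofia (6): add — endpoints in different components.
Riga—Sofia (6): skip — Riga and Sofia already connected.
Cairo—Lima (7): add — endpoints in different components.
Lima—Sofia (9): add — endpoints in different components.
Cairo—Tokyo (13): add — endpoints in different components.
Paris—Tokyo (15): skip — Paris and Tokyo already connected.
Oslo—Tokyo (16): add — endpoints in different components.
Non-tree edge Riga—Sofia has weight 6, equal to the heaviest edge on its tree cycle — swapping gives another MST of the same weight. Not unique.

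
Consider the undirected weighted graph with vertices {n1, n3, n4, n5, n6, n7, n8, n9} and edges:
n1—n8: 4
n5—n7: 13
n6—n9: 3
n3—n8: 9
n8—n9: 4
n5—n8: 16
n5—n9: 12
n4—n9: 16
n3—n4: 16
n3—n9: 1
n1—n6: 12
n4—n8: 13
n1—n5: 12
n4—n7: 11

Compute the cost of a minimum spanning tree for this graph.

Grow the tree from n8 using Prim:
Step 1: cheapest edge leaving the tree is n1—n8 (4); add n1.
Step 2: cheapest edge leaving the tree is n8—n9 (4); add n9.
Step 3: cheapest edge leaving the tree is n3—n9 (1); add n3.
Step 4: cheapest edge leaving the tree is n6—n9 (3); add n6.
Step 5: cheapest edge leaving the tree is n1—n5 (12); add n5.
Step 6: cheapest edge leaving the tree is n4—n8 (13); add n4.
Step 7: cheapest edge leaving the tree is n4—n7 (11); add n7.
MST edges: n1—n8, n8—n9, n3—n9, n6—n9, n1—n5, n4—n8, n4—n7; total weight 4+4+1+3+12+13+11 = 48.

48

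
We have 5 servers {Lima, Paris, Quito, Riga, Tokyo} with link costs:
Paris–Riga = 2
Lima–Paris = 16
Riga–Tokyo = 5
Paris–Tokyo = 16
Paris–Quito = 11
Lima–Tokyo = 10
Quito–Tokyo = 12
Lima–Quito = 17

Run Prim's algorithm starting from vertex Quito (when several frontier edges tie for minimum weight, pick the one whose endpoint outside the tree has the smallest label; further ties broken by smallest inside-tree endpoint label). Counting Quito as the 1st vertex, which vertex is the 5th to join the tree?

Lima

Grow the tree from Quito using Prim:
Step 1: cheapest edge leaving the tree is Paris–Quito (11); add Paris.
Step 2: cheapest edge leaving the tree is Paris–Riga (2); add Riga.
Step 3: cheapest edge leaving the tree is Riga–Tokyo (5); add Tokyo.
Step 4: cheapest edge leaving the tree is Lima–Tokyo (10); add Lima.
Vertex order: Quito, Paris, Riga, Tokyo, Lima. The 5th vertex is Lima.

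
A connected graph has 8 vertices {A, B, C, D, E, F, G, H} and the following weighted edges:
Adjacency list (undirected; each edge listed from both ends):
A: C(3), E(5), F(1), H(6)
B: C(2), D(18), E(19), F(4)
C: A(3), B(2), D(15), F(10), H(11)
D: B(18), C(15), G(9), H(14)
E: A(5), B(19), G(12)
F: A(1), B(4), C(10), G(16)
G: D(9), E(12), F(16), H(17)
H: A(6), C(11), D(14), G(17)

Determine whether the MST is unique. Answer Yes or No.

Yes

Sort edges by weight, then run Kruskal:
A F (1): add — endpoints in different components.
B C (2): add — endpoints in different components.
A C (3): add — endpoints in different components.
B F (4): skip — B and F already connected.
A E (5): add — endpoints in different components.
A H (6): add — endpoints in different components.
D G (9): add — endpoints in different components.
C F (10): skip — C and F already connected.
C H (11): skip — C and H already connected.
E G (12): add — endpoints in different components.
Every non-tree edge has weight strictly greater than the heaviest edge on the tree path between its endpoints, so the MST is unique.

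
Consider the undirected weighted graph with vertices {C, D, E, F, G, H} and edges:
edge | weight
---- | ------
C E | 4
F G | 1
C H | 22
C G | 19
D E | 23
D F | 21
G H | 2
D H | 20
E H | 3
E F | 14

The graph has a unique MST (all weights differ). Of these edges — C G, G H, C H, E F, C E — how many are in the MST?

2

Kruskal's algorithm — process edges by increasing weight (ties by edge label):
F G (1): add — endpoints in different components.
G H (2): add — endpoints in different components.
E H (3): add — endpoints in different components.
C E (4): add — endpoints in different components.
E F (14): skip — E and F already connected.
C G (19): skip — C and G already connected.
D H (20): add — endpoints in different components.
MST edge set: {F G, G H, E H, C E, D H}.
Of the listed edges, {G H, C E} are in the MST → 2.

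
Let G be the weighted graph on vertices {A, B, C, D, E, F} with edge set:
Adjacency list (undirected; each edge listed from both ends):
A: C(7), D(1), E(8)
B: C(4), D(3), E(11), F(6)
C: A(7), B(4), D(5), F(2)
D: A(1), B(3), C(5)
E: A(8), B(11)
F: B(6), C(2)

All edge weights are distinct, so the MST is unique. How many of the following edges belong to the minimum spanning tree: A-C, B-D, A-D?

2

Kruskal's algorithm — process edges by increasing weight (ties by edge label):
A-D (1): add — endpoints in different components.
C-F (2): add — endpoints in different components.
B-D (3): add — endpoints in different components.
B-C (4): add — endpoints in different components.
C-D (5): skip — C and D already connected.
B-F (6): skip — B and F already connected.
A-C (7): skip — A and C already connected.
A-E (8): add — endpoints in different components.
MST edge set: {A-D, C-F, B-D, B-C, A-E}.
Of the listed edges, {B-D, A-D} are in the MST → 2.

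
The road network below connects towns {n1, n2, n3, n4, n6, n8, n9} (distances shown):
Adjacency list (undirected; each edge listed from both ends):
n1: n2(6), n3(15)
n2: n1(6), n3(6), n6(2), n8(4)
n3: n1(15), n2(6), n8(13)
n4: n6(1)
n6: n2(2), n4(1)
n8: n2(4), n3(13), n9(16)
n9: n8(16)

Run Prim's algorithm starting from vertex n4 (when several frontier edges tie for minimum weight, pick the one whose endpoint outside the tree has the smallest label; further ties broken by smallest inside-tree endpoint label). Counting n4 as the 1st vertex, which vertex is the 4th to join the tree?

n8

Grow the tree from n4 using Prim:
Step 1: frontier [n4 n6 1] → take n4 n6 (1); add n6.
Step 2: frontier [n2 n6 2] → take n2 n6 (2); add n2.
Step 3: frontier [n2 n8 4, n1 n2 6, n2 n3 6] → take n2 n8 (4); add n8.
Step 4: frontier [n1 n2 6, n2 n3 6, n3 n8 13, n8 n9 16] → take n1 n2 (6); add n1.
Step 5: frontier [n1 n3 15, n2 n3 6, n3 n8 13, n8 n9 16] → take n2 n3 (6); add n3.
Step 6: frontier [n8 n9 16] → take n8 n9 (16); add n9.
Vertex order: n4, n6, n2, n8, n1, n3, n9. The 4th vertex is n8.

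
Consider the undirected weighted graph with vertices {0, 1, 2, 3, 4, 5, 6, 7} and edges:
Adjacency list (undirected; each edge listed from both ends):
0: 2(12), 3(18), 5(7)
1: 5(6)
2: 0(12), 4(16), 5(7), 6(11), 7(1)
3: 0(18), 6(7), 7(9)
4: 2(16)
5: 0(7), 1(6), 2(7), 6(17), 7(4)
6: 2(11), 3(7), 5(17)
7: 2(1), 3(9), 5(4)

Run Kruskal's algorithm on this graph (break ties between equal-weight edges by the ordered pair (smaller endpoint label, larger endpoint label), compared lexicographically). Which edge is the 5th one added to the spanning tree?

Kruskal: consider edges lightest-first.
2–7 (1): add — endpoints in different components.
5–7 (4): add — endpoints in different components.
1–5 (6): add — endpoints in different components.
0–5 (7): add — endpoints in different components.
2–5 (7): skip — 2 and 5 already connected.
3–6 (7): add — endpoints in different components.
3–7 (9): add — endpoints in different components.
2–6 (11): skip — 2 and 6 already connected.
0–2 (12): skip — 0 and 2 already connected.
2–4 (16): add — endpoints in different components.
The 5th edge added is 3–6.

3-6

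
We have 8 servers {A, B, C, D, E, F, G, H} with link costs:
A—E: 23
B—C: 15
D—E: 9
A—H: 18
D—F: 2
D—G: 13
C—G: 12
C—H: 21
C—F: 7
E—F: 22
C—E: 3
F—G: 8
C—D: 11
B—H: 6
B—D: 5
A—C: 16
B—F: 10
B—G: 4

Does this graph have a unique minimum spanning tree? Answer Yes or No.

Kruskal's algorithm — process edges by increasing weight (ties by edge label):
D—F (2): add — endpoints in different components.
C—E (3): add — endpoints in different components.
B—G (4): add — endpoints in different components.
B—D (5): add — endpoints in different components.
B—H (6): add — endpoints in different components.
C—F (7): add — endpoints in different components.
F—G (8): skip — F and G already connected.
D—E (9): skip — D and E already connected.
B—F (10): skip — B and F already connected.
C—D (11): skip — C and D already connected.
C—G (12): skip — C and G already connected.
D—G (13): skip — D and G already connected.
B—C (15): skip — B and C already connected.
A—C (16): add — endpoints in different components.
Every non-tree edge has weight strictly greater than the heaviest edge on the tree path between its endpoints, so the MST is unique.

Yes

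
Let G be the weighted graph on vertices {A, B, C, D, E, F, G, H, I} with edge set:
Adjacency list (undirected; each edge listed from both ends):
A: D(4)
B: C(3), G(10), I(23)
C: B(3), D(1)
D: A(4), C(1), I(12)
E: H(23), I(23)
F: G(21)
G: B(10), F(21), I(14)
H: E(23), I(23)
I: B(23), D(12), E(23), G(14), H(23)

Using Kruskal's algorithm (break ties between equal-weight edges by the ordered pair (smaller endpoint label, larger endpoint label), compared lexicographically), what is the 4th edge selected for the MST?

B-G

Kruskal: consider edges lightest-first.
C—D (1): add — endpoints in different components.
B—C (3): add — endpoints in different components.
A—D (4): add — endpoints in different components.
B—G (10): add — endpoints in different components.
D—I (12): add — endpoints in different components.
G—I (14): skip — G and I already connected.
F—G (21): add — endpoints in different components.
B—I (23): skip — B and I already connected.
E—H (23): add — endpoints in different components.
E—I (23): add — endpoints in different components.
The 4th edge added is B—G.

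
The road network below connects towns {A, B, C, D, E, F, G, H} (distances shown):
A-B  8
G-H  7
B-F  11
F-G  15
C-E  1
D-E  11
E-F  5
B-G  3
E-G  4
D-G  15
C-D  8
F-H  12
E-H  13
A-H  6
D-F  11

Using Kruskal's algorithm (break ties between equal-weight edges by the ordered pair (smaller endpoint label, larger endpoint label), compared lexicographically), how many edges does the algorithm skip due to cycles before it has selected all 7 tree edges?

Kruskal: consider edges lightest-first.
C-E (1): add — endpoints in different components.
B-G (3): add — endpoints in different components.
E-G (4): add — endpoints in different components.
E-F (5): add — endpoints in different components.
A-H (6): add — endpoints in different components.
G-H (7): add — endpoints in different components.
A-B (8): skip — A and B already connected.
C-D (8): add — endpoints in different components.
Edges rejected before the tree was complete: 1.

1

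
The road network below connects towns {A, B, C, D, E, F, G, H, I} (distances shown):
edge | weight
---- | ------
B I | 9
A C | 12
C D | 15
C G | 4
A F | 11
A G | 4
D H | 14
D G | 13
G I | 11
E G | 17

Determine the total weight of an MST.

83

Kruskal: consider edges lightest-first.
A G (4): add — endpoints in different components.
C G (4): add — endpoints in different components.
B I (9): add — endpoints in different components.
A F (11): add — endpoints in different components.
G I (11): add — endpoints in different components.
A C (12): skip — A and C already connected.
D G (13): add — endpoints in different components.
D H (14): add — endpoints in different components.
C D (15): skip — C and D already connected.
E G (17): add — endpoints in different components.
MST edges: A G, C G, B I, A F, G I, D G, D H, E G; total weight 4+4+9+11+11+13+14+17 = 83.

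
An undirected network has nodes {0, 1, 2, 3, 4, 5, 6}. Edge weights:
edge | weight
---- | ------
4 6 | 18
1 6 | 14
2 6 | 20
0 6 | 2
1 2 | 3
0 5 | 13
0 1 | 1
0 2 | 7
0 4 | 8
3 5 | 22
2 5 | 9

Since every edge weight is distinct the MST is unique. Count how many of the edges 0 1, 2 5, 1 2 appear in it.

3

Kruskal's algorithm — process edges by increasing weight (ties by edge label):
0 1 (1): add. Components now {0,1} {2} {3} {4} {5} {6}
0 6 (2): add. Components now {0,1,6} {2} {3} {4} {5}
1 2 (3): add. Components now {0,1,2,6} {3} {4} {5}
0 2 (7): skip — 0 and 2 already connected.
0 4 (8): add. Components now {0,1,2,4,6} {3} {5}
2 5 (9): add. Components now {0,1,2,4,5,6} {3}
0 5 (13): skip — 0 and 5 already connected.
1 6 (14): skip — 1 and 6 already connected.
4 6 (18): skip — 4 and 6 already connected.
2 6 (20): skip — 2 and 6 already connected.
3 5 (22): add. Components now {0,1,2,3,4,5,6}
MST edge set: {0 1, 0 6, 1 2, 0 4, 2 5, 3 5}.
Of the listed edges, {0 1, 2 5, 1 2} are in the MST → 3.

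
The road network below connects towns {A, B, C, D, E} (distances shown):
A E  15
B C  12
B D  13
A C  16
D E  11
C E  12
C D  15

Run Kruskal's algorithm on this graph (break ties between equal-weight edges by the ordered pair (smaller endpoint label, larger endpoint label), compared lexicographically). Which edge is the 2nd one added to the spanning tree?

B-C

Sort edges by weight, then run Kruskal:
D E (11): add. Components now {A} {B} {C} {D,E}
B C (12): add. Components now {A} {B,C} {D,E}
C E (12): add. Components now {A} {B,C,D,E}
B D (13): skip — B and D already connected.
A E (15): add. Components now {A,B,C,D,E}
The 2nd edge added is B C.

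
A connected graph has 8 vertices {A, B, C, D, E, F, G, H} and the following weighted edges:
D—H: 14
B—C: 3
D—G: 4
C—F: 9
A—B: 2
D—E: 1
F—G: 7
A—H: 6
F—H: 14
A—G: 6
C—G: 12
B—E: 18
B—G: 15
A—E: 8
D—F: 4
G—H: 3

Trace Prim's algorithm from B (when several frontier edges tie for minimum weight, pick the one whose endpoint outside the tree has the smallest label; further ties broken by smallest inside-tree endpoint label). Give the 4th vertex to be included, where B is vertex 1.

Prim's algorithm from B:
Step 1: cheapest edge leaving the tree is A—B (2); add A.
Step 2: cheapest edge leaving the tree is B—C (3); add C.
Step 3: cheapest edge leaving the tree is A—G (6); add G.
Step 4: cheapest edge leaving the tree is G—H (3); add H.
Step 5: cheapest edge leaving the tree is D—G (4); add D.
Step 6: cheapest edge leaving the tree is D—E (1); add E.
Step 7: cheapest edge leaving the tree is D—F (4); add F.
Vertex order: B, A, C, G, H, D, E, F. The 4th vertex is G.

G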